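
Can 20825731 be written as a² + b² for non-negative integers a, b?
Not possible

Factorization: 20825731 = 17 × 107^3
By Fermat: n is sum of two squares iff every prime p ≡ 3 (mod 4) appears to even power.
Prime(s) ≡ 3 (mod 4) with odd exponent: [(107, 3)]
Therefore 20825731 cannot be expressed as a² + b².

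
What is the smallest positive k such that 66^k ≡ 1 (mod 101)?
100

101 is prime, so ord(66) divides φ(101) = 100.
Divisors of 100: 1, 2, 4, 5, 10, 20, 25, 50, 100.
Repeated squaring: 66^1 ≡ 66, 66^2 ≡ 13, 66^4 ≡ 68, 66^8 ≡ 79, 66^16 ≡ 80, 66^32 ≡ 37, 66^64 ≡ 56 (mod 101).
Test 66^d mod 101 for each divisor d in increasing order:
66^1 ≡ 66
66^2 ≡ 13
66^4 ≡ 68
66^5 = 66^4·66^1 ≡ 44
66^10 = 66^8·66^2 ≡ 17
66^20 = 66^16·66^4 ≡ 87
66^25 = 66^16·66^8·66^1 ≡ 91
66^50 = 66^32·66^16·66^2 ≡ 100
66^100 = 66^64·66^32·66^4 ≡ 1  ← first divisor giving 1
The order is 100.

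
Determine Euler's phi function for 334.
166

334 = 2 × 167
φ(n) = n × ∏(1 - 1/p) for each prime p dividing n
φ(334) = 334 × (1 - 1/2) × (1 - 1/167) = 166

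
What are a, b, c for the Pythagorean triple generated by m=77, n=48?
(3625, 7392, 8233)

Euclid's formula: a = m² - n², b = 2mn, c = m² + n²
m = 77, n = 48
a = 77² - 48² = 5929 - 2304 = 3625
b = 2 × 77 × 48 = 7392
c = 77² + 48² = 5929 + 2304 = 8233
Verification: 3625² + 7392² = 13140625 + 54641664 = 67782289 = 8233² ✓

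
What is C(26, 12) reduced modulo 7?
3

Using Lucas' theorem:
Write n=26 and k=12 in base 7:
n in base 7: [3, 5]
k in base 7: [1, 5]
C(26,12) mod 7 = ∏ C(n_i, k_i) mod 7
Digit binomials (mod 7): C(3,1) = 3; C(5,5) = 1
Product: 3 × 1 = 3 ≡ 3 (mod 7)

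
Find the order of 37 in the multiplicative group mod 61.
20

61 is prime, so ord(37) divides φ(61) = 60.
Divisors of 60: 1, 2, 3, 4, 5, 6, 10, 12, 15, 20, 30, 60.
Repeated squaring: 37^1 ≡ 37, 37^2 ≡ 27, 37^4 ≡ 58, 37^8 ≡ 9, 37^16 ≡ 20, 37^32 ≡ 34 (mod 61).
Test 37^d mod 61 for each divisor d in increasing order:
37^1 ≡ 37
37^2 ≡ 27
37^3 = 37^2·37^1 ≡ 23
37^4 ≡ 58
37^5 = 37^4·37^1 ≡ 11
37^6 = 37^4·37^2 ≡ 41
37^10 = 37^8·37^2 ≡ 60
37^12 = 37^8·37^4 ≡ 34
37^15 = 37^8·37^4·37^2·37^1 ≡ 50
37^20 = 37^16·37^4 ≡ 1  ← first divisor giving 1
The order is 20.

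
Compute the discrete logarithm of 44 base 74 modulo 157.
122

Baby-step giant-step with step n = ⌈√157⌉ = 13.
Baby steps 74^j mod 157 (j:value) for j=0..12: 0:1, 1:74, 2:138, 3:7, 4:47, 5:24, 6:49, 7:15, 8:11, 9:29, 10:105, 11:77, 12:46.
Giant-step multiplier: 74^(-13) ≡ 74^(156-13) = 74^143 ≡ 135 (mod 157).
Giant steps γ_i = 44·135^i mod 157: γ_0=44, γ_1=131, γ_2=101, γ_3=133, γ_4=57, γ_5=2, γ_6=113, γ_7=26, γ_8=56, γ_9=24 (in table at j=5).
x = i·n + j = 9·13 + 5 = 122.
Check: 74^122 ≡ 44 (mod 157).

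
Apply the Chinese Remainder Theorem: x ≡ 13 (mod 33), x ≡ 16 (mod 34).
1036

Using Chinese Remainder Theorem:
M = 33 × 34 = 1122
M1 = 34, M2 = 33
y1 = 34^(-1) mod 33 = 1
y2 = 33^(-1) mod 34 = 33
x = (13×34×1 + 16×33×33) mod 1122 = 1036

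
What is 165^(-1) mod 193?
62

gcd(165, 193) = 1, so the inverse exists.
Extended Euclidean algorithm on (193, 165):
193 = 1 × 165 + 28  ⟹  28 = (1)·193 + (-1)·165
165 = 5 × 28 + 25  ⟹  25 = (-5)·193 + (6)·165
28 = 1 × 25 + 3  ⟹  3 = (6)·193 + (-7)·165
25 = 8 × 3 + 1  ⟹  1 = (-53)·193 + (62)·165
So (62)·165 ≡ 1 (mod 193), i.e. 165^(-1) ≡ 62 (mod 193).
Check: 165 × 62 = 10230 ≡ 1 (mod 193)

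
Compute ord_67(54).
33

67 is prime, so ord(54) divides φ(67) = 66.
Divisors of 66: 1, 2, 3, 6, 11, 22, 33, 66.
Repeated squaring: 54^1 ≡ 54, 54^2 ≡ 35, 54^4 ≡ 19, 54^8 ≡ 26, 54^16 ≡ 6, 54^32 ≡ 36, 54^64 ≡ 23 (mod 67).
Test 54^d mod 67 for each divisor d in increasing order:
54^1 ≡ 54
54^2 ≡ 35
54^3 = 54^2·54^1 ≡ 14
54^6 = 54^4·54^2 ≡ 62
54^11 = 54^8·54^2·54^1 ≡ 29
54^22 = 54^16·54^4·54^2 ≡ 37
54^33 = 54^32·54^1 ≡ 1  ← first divisor giving 1
The order is 33.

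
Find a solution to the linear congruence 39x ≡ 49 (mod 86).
x ≡ 63 (mod 86)

gcd(39, 86) = 1, which divides 49, so solutions exist.
Find 39^(-1) mod 86 by the extended Euclidean algorithm:
86 = 2 × 39 + 8  ⟹  8 = (1)·86 + (-2)·39
39 = 4 × 8 + 7  ⟹  7 = (-4)·86 + (9)·39
8 = 1 × 7 + 1  ⟹  1 = (5)·86 + (-11)·39
So (-11)·39 ≡ 1 (mod 86), i.e. 39^(-1) ≡ -11 ≡ 75 (mod 86).
x ≡ 75 × 49 = 3675 ≡ 63 (mod 86).
Check: 39 × 63 = 2457 ≡ 49 (mod 86).
Unique solution: x ≡ 63 (mod 86)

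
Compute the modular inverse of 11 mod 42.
23

gcd(11, 42) = 1, so the inverse exists.
Extended Euclidean algorithm on (42, 11):
42 = 3 × 11 + 9  ⟹  9 = (1)·42 + (-3)·11
11 = 1 × 9 + 2  ⟹  2 = (-1)·42 + (4)·11
9 = 4 × 2 + 1  ⟹  1 = (5)·42 + (-19)·11
So (-19)·11 ≡ 1 (mod 42), i.e. 11^(-1) ≡ -19 ≡ 23 (mod 42).
Check: 11 × 23 = 253 ≡ 1 (mod 42)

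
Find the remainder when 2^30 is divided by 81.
73

Repeated squaring. Binary of 30 = 11110.
2^1 ≡ 2 (mod 81); 2^2 ≡ 4 (mod 81); 2^4 ≡ 16 (mod 81); 2^8 ≡ 13 (mod 81); 2^16 ≡ 7 (mod 81)
2^30 = 2^2 × 2^4 × 2^8 × 2^16 ≡ 73 (mod 81)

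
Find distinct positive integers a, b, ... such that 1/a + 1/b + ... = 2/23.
1/12 + 1/276

Greedy algorithm:
2/23: ceiling(23/2) = 12, use 1/12
1/276: ceiling(276/1) = 276, use 1/276
Result: 2/23 = 1/12 + 1/276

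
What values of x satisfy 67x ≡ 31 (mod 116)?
x ≡ 113 (mod 116)

gcd(67, 116) = 1, which divides 31, so solutions exist.
Find 67^(-1) mod 116 by the extended Euclidean algorithm:
116 = 1 × 67 + 49  ⟹  49 = (1)·116 + (-1)·67
67 = 1 × 49 + 18  ⟹  18 = (-1)·116 + (2)·67
49 = 2 × 18 + 13  ⟹  13 = (3)·116 + (-5)·67
18 = 1 × 13 + 5  ⟹  5 = (-4)·116 + (7)·67
13 = 2 × 5 + 3  ⟹  3 = (11)·116 + (-19)·67
5 = 1 × 3 + 2  ⟹  2 = (-15)·116 + (26)·67
3 = 1 × 2 + 1  ⟹  1 = (26)·116 + (-45)·67
So (-45)·67 ≡ 1 (mod 116), i.e. 67^(-1) ≡ -45 ≡ 71 (mod 116).
x ≡ 71 × 31 = 2201 ≡ 113 (mod 116).
Check: 67 × 113 = 7571 ≡ 31 (mod 116).
Unique solution: x ≡ 113 (mod 116)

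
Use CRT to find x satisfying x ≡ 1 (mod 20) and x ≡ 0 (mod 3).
21

Using Chinese Remainder Theorem:
M = 20 × 3 = 60
M1 = 3, M2 = 20
y1 = 3^(-1) mod 20 = 7
y2 = 20^(-1) mod 3 = 2
x = (1×3×7 + 0×20×2) mod 60 = 21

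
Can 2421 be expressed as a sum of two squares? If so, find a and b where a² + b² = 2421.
30² + 39² (a=30, b=39)

Factorization: 2421 = 3^2 × 269
By Fermat: n is sum of two squares iff every prime p ≡ 3 (mod 4) appears to even power.
All primes ≡ 3 (mod 4) appear to even power.
Search a = 0, 1, 2, … for 2421 - a² a perfect square: first hit at a = 30: 2421 - 900 = 1521 = 39².
2421 = 30² + 39² = 900 + 1521 ✓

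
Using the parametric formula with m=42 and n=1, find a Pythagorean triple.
(1763, 84, 1765)

Euclid's formula: a = m² - n², b = 2mn, c = m² + n²
m = 42, n = 1
a = 42² - 1² = 1764 - 1 = 1763
b = 2 × 42 × 1 = 84
c = 42² + 1² = 1764 + 1 = 1765
Verification: 1763² + 84² = 3108169 + 7056 = 3115225 = 1765² ✓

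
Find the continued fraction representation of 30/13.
[2; 3, 4]

Euclidean algorithm steps:
30 = 2 × 13 + 4
13 = 3 × 4 + 1
4 = 4 × 1 + 0
Continued fraction: [2; 3, 4]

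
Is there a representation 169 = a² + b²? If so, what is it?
0² + 13² (a=0, b=13)

Factorization: 169 = 13^2
By Fermat: n is sum of two squares iff every prime p ≡ 3 (mod 4) appears to even power.
All primes ≡ 3 (mod 4) appear to even power.
Search a = 0, 1, 2, … for 169 - a² a perfect square: first hit at a = 0: 169 - 0 = 169 = 13².
169 = 0² + 13² = 0 + 169 ✓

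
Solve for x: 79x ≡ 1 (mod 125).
19

gcd(79, 125) = 1, so the inverse exists.
Extended Euclidean algorithm on (125, 79):
125 = 1 × 79 + 46  ⟹  46 = (1)·125 + (-1)·79
79 = 1 × 46 + 33  ⟹  33 = (-1)·125 + (2)·79
46 = 1 × 33 + 13  ⟹  13 = (2)·125 + (-3)·79
33 = 2 × 13 + 7  ⟹  7 = (-5)·125 + (8)·79
13 = 1 × 7 + 6  ⟹  6 = (7)·125 + (-11)·79
7 = 1 × 6 + 1  ⟹  1 = (-12)·125 + (19)·79
So (19)·79 ≡ 1 (mod 125), i.e. 79^(-1) ≡ 19 (mod 125).
Check: 79 × 19 = 1501 ≡ 1 (mod 125)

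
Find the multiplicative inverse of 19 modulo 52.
11

gcd(19, 52) = 1, so the inverse exists.
Extended Euclidean algorithm on (52, 19):
52 = 2 × 19 + 14  ⟹  14 = (1)·52 + (-2)·19
19 = 1 × 14 + 5  ⟹  5 = (-1)·52 + (3)·19
14 = 2 × 5 + 4  ⟹  4 = (3)·52 + (-8)·19
5 = 1 × 4 + 1  ⟹  1 = (-4)·52 + (11)·19
So (11)·19 ≡ 1 (mod 52), i.e. 19^(-1) ≡ 11 (mod 52).
Check: 19 × 11 = 209 ≡ 1 (mod 52)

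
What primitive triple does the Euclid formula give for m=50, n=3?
(2491, 300, 2509)

Euclid's formula: a = m² - n², b = 2mn, c = m² + n²
m = 50, n = 3
a = 50² - 3² = 2500 - 9 = 2491
b = 2 × 50 × 3 = 300
c = 50² + 3² = 2500 + 9 = 2509
Verification: 2491² + 300² = 6205081 + 90000 = 6295081 = 2509² ✓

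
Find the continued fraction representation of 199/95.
[2; 10, 1, 1, 4]

Euclidean algorithm steps:
199 = 2 × 95 + 9
95 = 10 × 9 + 5
9 = 1 × 5 + 4
5 = 1 × 4 + 1
4 = 4 × 1 + 0
Continued fraction: [2; 10, 1, 1, 4]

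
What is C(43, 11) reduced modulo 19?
0

Using Lucas' theorem:
Write n=43 and k=11 in base 19:
n in base 19: [2, 5]
k in base 19: [0, 11]
C(43,11) mod 19 = ∏ C(n_i, k_i) mod 19
Digit binomials (mod 19): C(2,0) = 1; C(5,11) = 0 (k_i > n_i)
Product: 1 × 0 = 0 ≡ 0 (mod 19)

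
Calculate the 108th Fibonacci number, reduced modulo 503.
41

Matrix identity: Q^n = [[F_(n+1), F_n], [F_n, F_(n-1)]] with Q = [[1,1],[1,0]].
n = 108 = 1101100₂. Square-and-multiply, entries mod 503:
Q^1 = [[1,1],[1,0]]
Q^3 = (Q^1)²·Q = [[3,2],[2,1]]
Q^6 = (Q^3)² = [[13,8],[8,5]]
Q^13 = (Q^6)²·Q = [[377,233],[233,144]]
Q^27 = (Q^13)²·Q = [[418,248],[248,170]]
Q^54 = (Q^27)² = [[321,457],[457,367]]
Q^108 = (Q^54)² = [[30,41],[41,492]]
F_108 mod 503 = Q^108[0][1] = 41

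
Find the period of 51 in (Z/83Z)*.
41

83 is prime, so ord(51) divides φ(83) = 82.
Divisors of 82: 1, 2, 41, 82.
Repeated squaring: 51^1 ≡ 51, 51^2 ≡ 28, 51^4 ≡ 37, 51^8 ≡ 41, 51^16 ≡ 21, 51^32 ≡ 26, 51^64 ≡ 12 (mod 83).
Test 51^d mod 83 for each divisor d in increasing order:
51^1 ≡ 51
51^2 ≡ 28
51^41 = 51^32·51^8·51^1 ≡ 1  ← first divisor giving 1
The order is 41.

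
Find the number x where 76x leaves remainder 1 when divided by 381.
376

gcd(76, 381) = 1, so the inverse exists.
Extended Euclidean algorithm on (381, 76):
381 = 5 × 76 + 1  ⟹  1 = (1)·381 + (-5)·76
So (-5)·76 ≡ 1 (mod 381), i.e. 76^(-1) ≡ -5 ≡ 376 (mod 381).
Check: 76 × 376 = 28576 ≡ 1 (mod 381)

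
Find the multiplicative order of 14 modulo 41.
8

41 is prime, so ord(14) divides φ(41) = 40.
Divisors of 40: 1, 2, 4, 5, 8, 10, 20, 40.
Repeated squaring: 14^1 ≡ 14, 14^2 ≡ 32, 14^4 ≡ 40, 14^8 ≡ 1, 14^16 ≡ 1, 14^32 ≡ 1 (mod 41).
Test 14^d mod 41 for each divisor d in increasing order:
14^1 ≡ 14
14^2 ≡ 32
14^4 ≡ 40
14^5 = 14^4·14^1 ≡ 27
14^8 ≡ 1  ← first divisor giving 1
The order is 8.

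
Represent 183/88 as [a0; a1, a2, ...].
[2; 12, 1, 1, 3]

Euclidean algorithm steps:
183 = 2 × 88 + 7
88 = 12 × 7 + 4
7 = 1 × 4 + 3
4 = 1 × 3 + 1
3 = 3 × 1 + 0
Continued fraction: [2; 12, 1, 1, 3]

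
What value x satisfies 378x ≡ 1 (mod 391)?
30

gcd(378, 391) = 1, so the inverse exists.
Extended Euclidean algorithm on (391, 378):
391 = 1 × 378 + 13  ⟹  13 = (1)·391 + (-1)·378
378 = 29 × 13 + 1  ⟹  1 = (-29)·391 + (30)·378
So (30)·378 ≡ 1 (mod 391), i.e. 378^(-1) ≡ 30 (mod 391).
Check: 378 × 30 = 11340 ≡ 1 (mod 391)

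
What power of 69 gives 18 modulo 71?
68

Baby-step giant-step with step n = ⌈√71⌉ = 9.
Baby steps 69^j mod 71 (j:value) for j=0..8: 0:1, 1:69, 2:4, 3:63, 4:16, 5:39, 6:64, 7:14, 8:43.
Giant-step multiplier: 69^(-9) ≡ 69^(70-9) = 69^61 ≡ 52 (mod 71).
Giant steps γ_i = 18·52^i mod 71: γ_0=18, γ_1=13, γ_2=37, γ_3=7, γ_4=9, γ_5=42, γ_6=54, γ_7=39 (in table at j=5).
x = i·n + j = 7·9 + 5 = 68.
Check: 69^68 ≡ 18 (mod 71).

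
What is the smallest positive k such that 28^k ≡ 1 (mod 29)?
2

29 is prime, so ord(28) divides φ(29) = 28.
Divisors of 28: 1, 2, 4, 7, 14, 28.
Repeated squaring: 28^1 ≡ 28, 28^2 ≡ 1, 28^4 ≡ 1, 28^8 ≡ 1, 28^16 ≡ 1 (mod 29).
Test 28^d mod 29 for each divisor d in increasing order:
28^1 ≡ 28
28^2 ≡ 1  ← first divisor giving 1
The order is 2.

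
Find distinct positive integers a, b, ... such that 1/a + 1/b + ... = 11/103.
1/10 + 1/148 + 1/25407 + 1/1936521540

Greedy algorithm:
11/103: ceiling(103/11) = 10, use 1/10
7/1030: ceiling(1030/7) = 148, use 1/148
3/76220: ceiling(76220/3) = 25407, use 1/25407
1/1936521540: ceiling(1936521540/1) = 1936521540, use 1/1936521540
Result: 11/103 = 1/10 + 1/148 + 1/25407 + 1/1936521540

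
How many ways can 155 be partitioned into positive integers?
66493182097

p(n) counts ways to write n as a sum of positive integers (order ignored).
Euler's pentagonal recurrence: p(k) = p(k-1) + p(k-2) - p(k-5) - p(k-7) + p(k-12) + p(k-15) - ... (offsets j(3j∓1)/2, signs ++--, p(0)=1, p(<0)=0).
DP table for k = 0..154: p(0)=1, p(1)=1, p(2)=2, p(3)=3, p(4)=5, p(5)=7, p(6)=11, p(7)=15, p(8)=22, p(9)=30, p(10)=42, p(11)=56, p(12)=77, p(13)=101, p(14)=135, p(15)=176, p(16)=231, p(17)=297, p(18)=385, p(19)=490, p(20)=627, p(21)=792, p(22)=1002, p(23)=1255, p(24)=1575, p(25)=1958, p(26)=2436, p(27)=3010, p(28)=3718, p(29)=4565, p(30)=5604, p(31)=6842, p(32)=8349, p(33)=10143, p(34)=12310, p(35)=14883, p(36)=17977, p(37)=21637, p(38)=26015, p(39)=31185, p(40)=37338, p(41)=44583, p(42)=53174, p(43)=63261, p(44)=75175, p(45)=89134, p(46)=105558, p(47)=124754, p(48)=147273, p(49)=173525, p(50)=204226, p(51)=239943, p(52)=281589, p(53)=329931, p(54)=386155, p(55)=451276, p(56)=526823, p(57)=614154, p(58)=715220, p(59)=831820, p(60)=966467, p(61)=1121505, p(62)=1300156, p(63)=1505499, p(64)=1741630, p(65)=2012558, p(66)=2323520, p(67)=2679689, p(68)=3087735, p(69)=3554345, p(70)=4087968, p(71)=4697205, p(72)=5392783, p(73)=6185689, p(74)=7089500, p(75)=8118264, p(76)=9289091, p(77)=10619863, p(78)=12132164, p(79)=13848650, p(80)=15796476, p(81)=18004327, p(82)=20506255, p(83)=23338469, p(84)=26543660, p(85)=30167357, p(86)=34262962, p(87)=38887673, p(88)=44108109, p(89)=49995925, p(90)=56634173, p(91)=64112359, p(92)=72533807, p(93)=82010177, p(94)=92669720, p(95)=104651419, p(96)=118114304, p(97)=133230930, p(98)=150198136, p(99)=169229875, p(100)=190569292, p(101)=214481126, p(102)=241265379, p(103)=271248950, p(104)=304801365, p(105)=342325709, p(106)=384276336, p(107)=431149389, p(108)=483502844, p(109)=541946240, p(110)=607163746, p(111)=679903203, p(112)=761002156, p(113)=851376628, p(114)=952050665, p(115)=1064144451, p(116)=1188908248, p(117)=1327710076, p(118)=1482074143, p(119)=1653668665, p(120)=1844349560, p(121)=2056148051, p(122)=2291320912, p(123)=2552338241, p(124)=2841940500, p(125)=3163127352, p(126)=3519222692, p(127)=3913864295, p(128)=4351078600, p(129)=4835271870, p(130)=5371315400, p(131)=5964539504, p(132)=6620830889, p(133)=7346629512, p(134)=8149040695, p(135)=9035836076, p(136)=10015581680, p(137)=11097645016, p(138)=12292341831, p(139)=13610949895, p(140)=15065878135, p(141)=16670689208, p(142)=18440293320, p(143)=20390982757, p(144)=22540654445, p(145)=24908858009, p(146)=27517052599, p(147)=30388671978, p(148)=33549419497, p(149)=37027355200, p(150)=40853235313, p(151)=45060624582, p(152)=49686288421, p(153)=54770336324, p(154)=60356673280.
Final step: p(155) = p(154) + p(153) - p(150) - p(148) + p(143) + p(140) - p(133) - p(129) + p(120) + p(115) - p(104) - p(98) + p(85) + p(78) - p(63) - p(55) + p(38) + p(29) - p(10) - p(0)
= 60356673280 + 54770336324 - 40853235313 - 33549419497 + 20390982757 + 15065878135 - 7346629512 - 4835271870 + 1844349560 + 1064144451 - 304801365 - 150198136 + 30167357 + 12132164 - 1505499 - 451276 + 26015 + 4565 - 42 - 1
= 66493182097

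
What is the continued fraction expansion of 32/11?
[2; 1, 10]

Euclidean algorithm steps:
32 = 2 × 11 + 10
11 = 1 × 10 + 1
10 = 10 × 1 + 0
Continued fraction: [2; 1, 10]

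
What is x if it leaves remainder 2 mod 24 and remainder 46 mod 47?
986

Using Chinese Remainder Theorem:
M = 24 × 47 = 1128
M1 = 47, M2 = 24
y1 = 47^(-1) mod 24 = 23
y2 = 24^(-1) mod 47 = 2
x = (2×47×23 + 46×24×2) mod 1128 = 986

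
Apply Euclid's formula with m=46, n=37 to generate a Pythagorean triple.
(747, 3404, 3485)

Euclid's formula: a = m² - n², b = 2mn, c = m² + n²
m = 46, n = 37
a = 46² - 37² = 2116 - 1369 = 747
b = 2 × 46 × 37 = 3404
c = 46² + 37² = 2116 + 1369 = 3485
Verification: 747² + 3404² = 558009 + 11587216 = 12145225 = 3485² ✓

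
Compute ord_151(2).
15

151 is prime, so ord(2) divides φ(151) = 150.
Divisors of 150: 1, 2, 3, 5, 6, 10, 15, 25, 30, 50, 75, 150.
Repeated squaring: 2^1 ≡ 2, 2^2 ≡ 4, 2^4 ≡ 16, 2^8 ≡ 105, 2^16 ≡ 2, 2^32 ≡ 4, 2^64 ≡ 16, 2^128 ≡ 105 (mod 151).
Test 2^d mod 151 for each divisor d in increasing order:
2^1 ≡ 2
2^2 ≡ 4
2^3 = 2^2·2^1 ≡ 8
2^5 = 2^4·2^1 ≡ 32
2^6 = 2^4·2^2 ≡ 64
2^10 = 2^8·2^2 ≡ 118
2^15 = 2^8·2^4·2^2·2^1 ≡ 1  ← first divisor giving 1
The order is 15.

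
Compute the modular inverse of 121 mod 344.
145

gcd(121, 344) = 1, so the inverse exists.
Extended Euclidean algorithm on (344, 121):
344 = 2 × 121 + 102  ⟹  102 = (1)·344 + (-2)·121
121 = 1 × 102 + 19  ⟹  19 = (-1)·344 + (3)·121
102 = 5 × 19 + 7  ⟹  7 = (6)·344 + (-17)·121
19 = 2 × 7 + 5  ⟹  5 = (-13)·344 + (37)·121
7 = 1 × 5 + 2  ⟹  2 = (19)·344 + (-54)·121
5 = 2 × 2 + 1  ⟹  1 = (-51)·344 + (145)·121
So (145)·121 ≡ 1 (mod 344), i.e. 121^(-1) ≡ 145 (mod 344).
Check: 121 × 145 = 17545 ≡ 1 (mod 344)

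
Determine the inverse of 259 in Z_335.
119

gcd(259, 335) = 1, so the inverse exists.
Extended Euclidean algorithm on (335, 259):
335 = 1 × 259 + 76  ⟹  76 = (1)·335 + (-1)·259
259 = 3 × 76 + 31  ⟹  31 = (-3)·335 + (4)·259
76 = 2 × 31 + 14  ⟹  14 = (7)·335 + (-9)·259
31 = 2 × 14 + 3  ⟹  3 = (-17)·335 + (22)·259
14 = 4 × 3 + 2  ⟹  2 = (75)·335 + (-97)·259
3 = 1 × 2 + 1  ⟹  1 = (-92)·335 + (119)·259
So (119)·259 ≡ 1 (mod 335), i.e. 259^(-1) ≡ 119 (mod 335).
Check: 259 × 119 = 30821 ≡ 1 (mod 335)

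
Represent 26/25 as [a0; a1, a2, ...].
[1; 25]

Euclidean algorithm steps:
26 = 1 × 25 + 1
25 = 25 × 1 + 0
Continued fraction: [1; 25]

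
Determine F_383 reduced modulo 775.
447

Matrix identity: Q^n = [[F_(n+1), F_n], [F_n, F_(n-1)]] with Q = [[1,1],[1,0]].
n = 383 = 101111111₂. Square-and-multiply, entries mod 775:
Q^1 = [[1,1],[1,0]]
Q^2 = (Q^1)² = [[2,1],[1,1]]
Q^5 = (Q^2)²·Q = [[8,5],[5,3]]
Q^11 = (Q^5)²·Q = [[144,89],[89,55]]
Q^23 = (Q^11)²·Q = [[643,757],[757,661]]
Q^47 = (Q^23)²·Q = [[476,698],[698,553]]
Q^95 = (Q^47)²·Q = [[597,5],[5,592]]
Q^191 = (Q^95)²·Q = [[454,709],[709,520]]
Q^383 = (Q^191)²·Q = [[488,447],[447,41]]
F_383 mod 775 = Q^383[0][1] = 447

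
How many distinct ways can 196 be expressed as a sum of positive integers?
2814570987591

p(n) counts ways to write n as a sum of positive integers (order ignored).
Euler's pentagonal recurrence: p(k) = p(k-1) + p(k-2) - p(k-5) - p(k-7) + p(k-12) + p(k-15) - ... (offsets j(3j∓1)/2, signs ++--, p(0)=1, p(<0)=0).
DP table for k = 0..195: p(0)=1, p(1)=1, p(2)=2, p(3)=3, p(4)=5, p(5)=7, p(6)=11, p(7)=15, p(8)=22, p(9)=30, p(10)=42, p(11)=56, p(12)=77, p(13)=101, p(14)=135, p(15)=176, p(16)=231, p(17)=297, p(18)=385, p(19)=490, p(20)=627, p(21)=792, p(22)=1002, p(23)=1255, p(24)=1575, p(25)=1958, p(26)=2436, p(27)=3010, p(28)=3718, p(29)=4565, p(30)=5604, p(31)=6842, p(32)=8349, p(33)=10143, p(34)=12310, p(35)=14883, p(36)=17977, p(37)=21637, p(38)=26015, p(39)=31185, p(40)=37338, p(41)=44583, p(42)=53174, p(43)=63261, p(44)=75175, p(45)=89134, p(46)=105558, p(47)=124754, p(48)=147273, p(49)=173525, p(50)=204226, p(51)=239943, p(52)=281589, p(53)=329931, p(54)=386155, p(55)=451276, p(56)=526823, p(57)=614154, p(58)=715220, p(59)=831820, p(60)=966467, p(61)=1121505, p(62)=1300156, p(63)=1505499, p(64)=1741630, p(65)=2012558, p(66)=2323520, p(67)=2679689, p(68)=3087735, p(69)=3554345, p(70)=4087968, p(71)=4697205, p(72)=5392783, p(73)=6185689, p(74)=7089500, p(75)=8118264, p(76)=9289091, p(77)=10619863, p(78)=12132164, p(79)=13848650, p(80)=15796476, p(81)=18004327, p(82)=20506255, p(83)=23338469, p(84)=26543660, p(85)=30167357, p(86)=34262962, p(87)=38887673, p(88)=44108109, p(89)=49995925, p(90)=56634173, p(91)=64112359, p(92)=72533807, p(93)=82010177, p(94)=92669720, p(95)=104651419, p(96)=118114304, p(97)=133230930, p(98)=150198136, p(99)=169229875, p(100)=190569292, p(101)=214481126, p(102)=241265379, p(103)=271248950, p(104)=304801365, p(105)=342325709, p(106)=384276336, p(107)=431149389, p(108)=483502844, p(109)=541946240, p(110)=607163746, p(111)=679903203, p(112)=761002156, p(113)=851376628, p(114)=952050665, p(115)=1064144451, p(116)=1188908248, p(117)=1327710076, p(118)=1482074143, p(119)=1653668665, p(120)=1844349560, p(121)=2056148051, p(122)=2291320912, p(123)=2552338241, p(124)=2841940500, p(125)=3163127352, p(126)=3519222692, p(127)=3913864295, p(128)=4351078600, p(129)=4835271870, p(130)=5371315400, p(131)=5964539504, p(132)=6620830889, p(133)=7346629512, p(134)=8149040695, p(135)=9035836076, p(136)=10015581680, p(137)=11097645016, p(138)=12292341831, p(139)=13610949895, p(140)=15065878135, p(141)=16670689208, p(142)=18440293320, p(143)=20390982757, p(144)=22540654445, p(145)=24908858009, p(146)=27517052599, p(147)=30388671978, p(148)=33549419497, p(149)=37027355200, p(150)=40853235313, p(151)=45060624582, p(152)=49686288421, p(153)=54770336324, p(154)=60356673280, p(155)=66493182097, p(156)=73232243759, p(157)=80630964769, p(158)=88751778802, p(159)=97662728555, p(160)=107438159466, p(161)=118159068427, p(162)=129913904637, p(163)=142798995930, p(164)=156919475295, p(165)=172389800255, p(166)=189334822579, p(167)=207890420102, p(168)=228204732751, p(169)=250438925115, p(170)=274768617130, p(171)=301384802048, p(172)=330495499613, p(173)=362326859895, p(174)=397125074750, p(175)=435157697830, p(176)=476715857290, p(177)=522115831195, p(178)=571701605655, p(179)=625846753120, p(180)=684957390936, p(181)=749474411781, p(182)=819876908323, p(183)=896684817527, p(184)=980462880430, p(185)=1071823774337, p(186)=1171432692373, p(187)=1280011042268, p(188)=1398341745571, p(189)=1527273599625, p(190)=1667727404093, p(191)=1820701100652, p(192)=1987276856363, p(193)=2168627105469, p(194)=2366022741845, p(195)=2580840212973.
Final step: p(196) = p(195) + p(194) - p(191) - p(189) + p(184) + p(181) - p(174) - p(170) + p(161) + p(156) - p(145) - p(139) + p(126) + p(119) - p(104) - p(96) + p(79) + p(70) - p(51) - p(41) + p(20) + p(9)
= 2580840212973 + 2366022741845 - 1820701100652 - 1527273599625 + 980462880430 + 749474411781 - 397125074750 - 274768617130 + 118159068427 + 73232243759 - 24908858009 - 13610949895 + 3519222692 + 1653668665 - 304801365 - 118114304 + 13848650 + 4087968 - 239943 - 44583 + 627 + 30
= 2814570987591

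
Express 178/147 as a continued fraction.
[1; 4, 1, 2, 1, 7]

Euclidean algorithm steps:
178 = 1 × 147 + 31
147 = 4 × 31 + 23
31 = 1 × 23 + 8
23 = 2 × 8 + 7
8 = 1 × 7 + 1
7 = 7 × 1 + 0
Continued fraction: [1; 4, 1, 2, 1, 7]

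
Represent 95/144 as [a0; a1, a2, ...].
[0; 1, 1, 1, 15, 3]

Euclidean algorithm steps:
95 = 0 × 144 + 95
144 = 1 × 95 + 49
95 = 1 × 49 + 46
49 = 1 × 46 + 3
46 = 15 × 3 + 1
3 = 3 × 1 + 0
Continued fraction: [0; 1, 1, 1, 15, 3]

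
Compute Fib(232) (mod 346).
131

Matrix identity: Q^n = [[F_(n+1), F_n], [F_n, F_(n-1)]] with Q = [[1,1],[1,0]].
n = 232 = 11101000₂. Square-and-multiply, entries mod 346:
Q^1 = [[1,1],[1,0]]
Q^3 = (Q^1)²·Q = [[3,2],[2,1]]
Q^7 = (Q^3)²·Q = [[21,13],[13,8]]
Q^14 = (Q^7)² = [[264,31],[31,233]]
Q^29 = (Q^14)²·Q = [[256,73],[73,183]]
Q^58 = (Q^29)² = [[281,215],[215,66]]
Q^116 = (Q^58)² = [[280,215],[215,65]]
Q^232 = (Q^116)² = [[65,131],[131,280]]
F_232 mod 346 = Q^232[0][1] = 131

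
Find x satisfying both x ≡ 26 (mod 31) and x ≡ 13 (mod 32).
429

Using Chinese Remainder Theorem:
M = 31 × 32 = 992
M1 = 32, M2 = 31
y1 = 32^(-1) mod 31 = 1
y2 = 31^(-1) mod 32 = 31
x = (26×32×1 + 13×31×31) mod 992 = 429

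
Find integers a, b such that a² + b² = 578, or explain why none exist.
7² + 23² (a=7, b=23)

Factorization: 578 = 2 × 17^2
By Fermat: n is sum of two squares iff every prime p ≡ 3 (mod 4) appears to even power.
All primes ≡ 3 (mod 4) appear to even power.
Search a = 0, 1, 2, … for 578 - a² a perfect square: first hit at a = 7: 578 - 49 = 529 = 23².
578 = 7² + 23² = 49 + 529 ✓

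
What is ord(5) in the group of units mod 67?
22

67 is prime, so ord(5) divides φ(67) = 66.
Divisors of 66: 1, 2, 3, 6, 11, 22, 33, 66.
Repeated squaring: 5^1 ≡ 5, 5^2 ≡ 25, 5^4 ≡ 22, 5^8 ≡ 15, 5^16 ≡ 24, 5^32 ≡ 40, 5^64 ≡ 59 (mod 67).
Test 5^d mod 67 for each divisor d in increasing order:
5^1 ≡ 5
5^2 ≡ 25
5^3 = 5^2·5^1 ≡ 58
5^6 = 5^4·5^2 ≡ 14
5^11 = 5^8·5^2·5^1 ≡ 66
5^22 = 5^16·5^4·5^2 ≡ 1  ← first divisor giving 1
The order is 22.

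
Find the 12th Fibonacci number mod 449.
144

Matrix identity: Q^n = [[F_(n+1), F_n], [F_n, F_(n-1)]] with Q = [[1,1],[1,0]].
n = 12 = 1100₂. Square-and-multiply, entries mod 449:
Q^1 = [[1,1],[1,0]]
Q^3 = (Q^1)²·Q = [[3,2],[2,1]]
Q^6 = (Q^3)² = [[13,8],[8,5]]
Q^12 = (Q^6)² = [[233,144],[144,89]]
F_12 mod 449 = Q^12[0][1] = 144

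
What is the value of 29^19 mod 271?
29

Repeated squaring. Binary of 19 = 10011.
29^1 ≡ 29 (mod 271); 29^2 ≡ 28 (mod 271); 29^4 ≡ 242 (mod 271); 29^8 ≡ 28 (mod 271); 29^16 ≡ 242 (mod 271)
29^19 = 29^1 × 29^2 × 29^16 ≡ 29 (mod 271)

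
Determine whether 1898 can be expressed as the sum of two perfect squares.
7² + 43² (a=7, b=43)

Factorization: 1898 = 2 × 13 × 73
By Fermat: n is sum of two squares iff every prime p ≡ 3 (mod 4) appears to even power.
All primes ≡ 3 (mod 4) appear to even power.
Search a = 0, 1, 2, … for 1898 - a² a perfect square: first hit at a = 7: 1898 - 49 = 1849 = 43².
1898 = 7² + 43² = 49 + 1849 ✓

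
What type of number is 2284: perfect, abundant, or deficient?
deficient

Proper divisors of 2284: sum = 1 + 2 + 4 + 571 + 1142 = 1720
Since 1720 < 2284, 2284 is deficient.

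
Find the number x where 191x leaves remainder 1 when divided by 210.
11

gcd(191, 210) = 1, so the inverse exists.
Extended Euclidean algorithm on (210, 191):
210 = 1 × 191 + 19  ⟹  19 = (1)·210 + (-1)·191
191 = 10 × 19 + 1  ⟹  1 = (-10)·210 + (11)·191
So (11)·191 ≡ 1 (mod 210), i.e. 191^(-1) ≡ 11 (mod 210).
Check: 191 × 11 = 2101 ≡ 1 (mod 210)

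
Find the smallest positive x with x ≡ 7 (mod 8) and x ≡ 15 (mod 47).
15

Using Chinese Remainder Theorem:
M = 8 × 47 = 376
M1 = 47, M2 = 8
y1 = 47^(-1) mod 8 = 7
y2 = 8^(-1) mod 47 = 6
x = (7×47×7 + 15×8×6) mod 376 = 15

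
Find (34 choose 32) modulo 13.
2

Using Lucas' theorem:
Write n=34 and k=32 in base 13:
n in base 13: [2, 8]
k in base 13: [2, 6]
C(34,32) mod 13 = ∏ C(n_i, k_i) mod 13
Digit binomials (mod 13): C(2,2) = 1; C(8,6) = 28 ≡ 2
Product: 1 × 2 = 2 ≡ 2 (mod 13)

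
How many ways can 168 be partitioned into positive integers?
228204732751

p(n) counts ways to write n as a sum of positive integers (order ignored).
Euler's pentagonal recurrence: p(k) = p(k-1) + p(k-2) - p(k-5) - p(k-7) + p(k-12) + p(k-15) - ... (offsets j(3j∓1)/2, signs ++--, p(0)=1, p(<0)=0).
DP table for k = 0..167: p(0)=1, p(1)=1, p(2)=2, p(3)=3, p(4)=5, p(5)=7, p(6)=11, p(7)=15, p(8)=22, p(9)=30, p(10)=42, p(11)=56, p(12)=77, p(13)=101, p(14)=135, p(15)=176, p(16)=231, p(17)=297, p(18)=385, p(19)=490, p(20)=627, p(21)=792, p(22)=1002, p(23)=1255, p(24)=1575, p(25)=1958, p(26)=2436, p(27)=3010, p(28)=3718, p(29)=4565, p(30)=5604, p(31)=6842, p(32)=8349, p(33)=10143, p(34)=12310, p(35)=14883, p(36)=17977, p(37)=21637, p(38)=26015, p(39)=31185, p(40)=37338, p(41)=44583, p(42)=53174, p(43)=63261, p(44)=75175, p(45)=89134, p(46)=105558, p(47)=124754, p(48)=147273, p(49)=173525, p(50)=204226, p(51)=239943, p(52)=281589, p(53)=329931, p(54)=386155, p(55)=451276, p(56)=526823, p(57)=614154, p(58)=715220, p(59)=831820, p(60)=966467, p(61)=1121505, p(62)=1300156, p(63)=1505499, p(64)=1741630, p(65)=2012558, p(66)=2323520, p(67)=2679689, p(68)=3087735, p(69)=3554345, p(70)=4087968, p(71)=4697205, p(72)=5392783, p(73)=6185689, p(74)=7089500, p(75)=8118264, p(76)=9289091, p(77)=10619863, p(78)=12132164, p(79)=13848650, p(80)=15796476, p(81)=18004327, p(82)=20506255, p(83)=23338469, p(84)=26543660, p(85)=30167357, p(86)=34262962, p(87)=38887673, p(88)=44108109, p(89)=49995925, p(90)=56634173, p(91)=64112359, p(92)=72533807, p(93)=82010177, p(94)=92669720, p(95)=104651419, p(96)=118114304, p(97)=133230930, p(98)=150198136, p(99)=169229875, p(100)=190569292, p(101)=214481126, p(102)=241265379, p(103)=271248950, p(104)=304801365, p(105)=342325709, p(106)=384276336, p(107)=431149389, p(108)=483502844, p(109)=541946240, p(110)=607163746, p(111)=679903203, p(112)=761002156, p(113)=851376628, p(114)=952050665, p(115)=1064144451, p(116)=1188908248, p(117)=1327710076, p(118)=1482074143, p(119)=1653668665, p(120)=1844349560, p(121)=2056148051, p(122)=2291320912, p(123)=2552338241, p(124)=2841940500, p(125)=3163127352, p(126)=3519222692, p(127)=3913864295, p(128)=4351078600, p(129)=4835271870, p(130)=5371315400, p(131)=5964539504, p(132)=6620830889, p(133)=7346629512, p(134)=8149040695, p(135)=9035836076, p(136)=10015581680, p(137)=11097645016, p(138)=12292341831, p(139)=13610949895, p(140)=15065878135, p(141)=16670689208, p(142)=18440293320, p(143)=20390982757, p(144)=22540654445, p(145)=24908858009, p(146)=27517052599, p(147)=30388671978, p(148)=33549419497, p(149)=37027355200, p(150)=40853235313, p(151)=45060624582, p(152)=49686288421, p(153)=54770336324, p(154)=60356673280, p(155)=66493182097, p(156)=73232243759, p(157)=80630964769, p(158)=88751778802, p(159)=97662728555, p(160)=107438159466, p(161)=118159068427, p(162)=129913904637, p(163)=142798995930, p(164)=156919475295, p(165)=172389800255, p(166)=189334822579, p(167)=207890420102.
Final step: p(168) = p(167) + p(166) - p(163) - p(161) + p(156) + p(153) - p(146) - p(142) + p(133) + p(128) - p(117) - p(111) + p(98) + p(91) - p(76) - p(68) + p(51) + p(42) - p(23) - p(13)
= 207890420102 + 189334822579 - 142798995930 - 118159068427 + 73232243759 + 54770336324 - 27517052599 - 18440293320 + 7346629512 + 4351078600 - 1327710076 - 679903203 + 150198136 + 64112359 - 9289091 - 3087735 + 239943 + 53174 - 1255 - 101
= 228204732751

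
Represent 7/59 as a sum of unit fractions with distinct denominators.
1/9 + 1/133 + 1/70623

Greedy algorithm:
7/59: ceiling(59/7) = 9, use 1/9
4/531: ceiling(531/4) = 133, use 1/133
1/70623: ceiling(70623/1) = 70623, use 1/70623
Result: 7/59 = 1/9 + 1/133 + 1/70623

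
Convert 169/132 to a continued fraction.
[1; 3, 1, 1, 3, 5]

Euclidean algorithm steps:
169 = 1 × 132 + 37
132 = 3 × 37 + 21
37 = 1 × 21 + 16
21 = 1 × 16 + 5
16 = 3 × 5 + 1
5 = 5 × 1 + 0
Continued fraction: [1; 3, 1, 1, 3, 5]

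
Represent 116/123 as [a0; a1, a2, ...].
[0; 1, 16, 1, 1, 3]

Euclidean algorithm steps:
116 = 0 × 123 + 116
123 = 1 × 116 + 7
116 = 16 × 7 + 4
7 = 1 × 4 + 3
4 = 1 × 3 + 1
3 = 3 × 1 + 0
Continued fraction: [0; 1, 16, 1, 1, 3]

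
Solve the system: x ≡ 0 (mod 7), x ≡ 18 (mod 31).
49

Using Chinese Remainder Theorem:
M = 7 × 31 = 217
M1 = 31, M2 = 7
y1 = 31^(-1) mod 7 = 5
y2 = 7^(-1) mod 31 = 9
x = (0×31×5 + 18×7×9) mod 217 = 49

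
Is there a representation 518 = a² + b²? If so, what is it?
Not possible

Factorization: 518 = 2 × 7 × 37
By Fermat: n is sum of two squares iff every prime p ≡ 3 (mod 4) appears to even power.
Prime(s) ≡ 3 (mod 4) with odd exponent: [(7, 1)]
Therefore 518 cannot be expressed as a² + b².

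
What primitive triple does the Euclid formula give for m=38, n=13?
(1275, 988, 1613)

Euclid's formula: a = m² - n², b = 2mn, c = m² + n²
m = 38, n = 13
a = 38² - 13² = 1444 - 169 = 1275
b = 2 × 38 × 13 = 988
c = 38² + 13² = 1444 + 169 = 1613
Verification: 1275² + 988² = 1625625 + 976144 = 2601769 = 1613² ✓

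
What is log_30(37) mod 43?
35

Baby-step giant-step with step n = ⌈√43⌉ = 7.
Baby steps 30^j mod 43 (j:value) for j=0..6: 0:1, 1:30, 2:40, 3:39, 4:9, 5:12, 6:16.
Giant-step multiplier: 30^(-7) ≡ 30^(42-7) = 30^35 ≡ 37 (mod 43).
Giant steps γ_i = 37·37^i mod 43: γ_0=37, γ_1=36, γ_2=42, γ_3=6, γ_4=7, γ_5=1 (in table at j=0).
x = i·n + j = 5·7 + 0 = 35.
Check: 30^35 ≡ 37 (mod 43).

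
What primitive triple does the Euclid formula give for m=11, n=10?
(21, 220, 221)

Euclid's formula: a = m² - n², b = 2mn, c = m² + n²
m = 11, n = 10
a = 11² - 10² = 121 - 100 = 21
b = 2 × 11 × 10 = 220
c = 11² + 10² = 121 + 100 = 221
Verification: 21² + 220² = 441 + 48400 = 48841 = 221² ✓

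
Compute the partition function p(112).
761002156

p(n) counts ways to write n as a sum of positive integers (order ignored).
Euler's pentagonal recurrence: p(k) = p(k-1) + p(k-2) - p(k-5) - p(k-7) + p(k-12) + p(k-15) - ... (offsets j(3j∓1)/2, signs ++--, p(0)=1, p(<0)=0).
DP table for k = 0..111: p(0)=1, p(1)=1, p(2)=2, p(3)=3, p(4)=5, p(5)=7, p(6)=11, p(7)=15, p(8)=22, p(9)=30, p(10)=42, p(11)=56, p(12)=77, p(13)=101, p(14)=135, p(15)=176, p(16)=231, p(17)=297, p(18)=385, p(19)=490, p(20)=627, p(21)=792, p(22)=1002, p(23)=1255, p(24)=1575, p(25)=1958, p(26)=2436, p(27)=3010, p(28)=3718, p(29)=4565, p(30)=5604, p(31)=6842, p(32)=8349, p(33)=10143, p(34)=12310, p(35)=14883, p(36)=17977, p(37)=21637, p(38)=26015, p(39)=31185, p(40)=37338, p(41)=44583, p(42)=53174, p(43)=63261, p(44)=75175, p(45)=89134, p(46)=105558, p(47)=124754, p(48)=147273, p(49)=173525, p(50)=204226, p(51)=239943, p(52)=281589, p(53)=329931, p(54)=386155, p(55)=451276, p(56)=526823, p(57)=614154, p(58)=715220, p(59)=831820, p(60)=966467, p(61)=1121505, p(62)=1300156, p(63)=1505499, p(64)=1741630, p(65)=2012558, p(66)=2323520, p(67)=2679689, p(68)=3087735, p(69)=3554345, p(70)=4087968, p(71)=4697205, p(72)=5392783, p(73)=6185689, p(74)=7089500, p(75)=8118264, p(76)=9289091, p(77)=10619863, p(78)=12132164, p(79)=13848650, p(80)=15796476, p(81)=18004327, p(82)=20506255, p(83)=23338469, p(84)=26543660, p(85)=30167357, p(86)=34262962, p(87)=38887673, p(88)=44108109, p(89)=49995925, p(90)=56634173, p(91)=64112359, p(92)=72533807, p(93)=82010177, p(94)=92669720, p(95)=104651419, p(96)=118114304, p(97)=133230930, p(98)=150198136, p(99)=169229875, p(100)=190569292, p(101)=214481126, p(102)=241265379, p(103)=271248950, p(104)=304801365, p(105)=342325709, p(106)=384276336, p(107)=431149389, p(108)=483502844, p(109)=541946240, p(110)=607163746, p(111)=679903203.
Final step: p(112) = p(111) + p(110) - p(107) - p(105) + p(100) + p(97) - p(90) - p(86) + p(77) + p(72) - p(61) - p(55) + p(42) + p(35) - p(20) - p(12)
= 679903203 + 607163746 - 431149389 - 342325709 + 190569292 + 133230930 - 56634173 - 34262962 + 10619863 + 5392783 - 1121505 - 451276 + 53174 + 14883 - 627 - 77
= 761002156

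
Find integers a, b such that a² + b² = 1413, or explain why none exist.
18² + 33² (a=18, b=33)

Factorization: 1413 = 3^2 × 157
By Fermat: n is sum of two squares iff every prime p ≡ 3 (mod 4) appears to even power.
All primes ≡ 3 (mod 4) appear to even power.
Search a = 0, 1, 2, … for 1413 - a² a perfect square: first hit at a = 18: 1413 - 324 = 1089 = 33².
1413 = 18² + 33² = 324 + 1089 ✓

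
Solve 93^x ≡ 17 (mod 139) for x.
95

Baby-step giant-step with step n = ⌈√139⌉ = 12.
Baby steps 93^j mod 139 (j:value) for j=0..11: 0:1, 1:93, 2:31, 3:103, 4:127, 5:135, 6:45, 7:15, 8:5, 9:48, 10:16, 11:98.
Giant-step multiplier: 93^(-12) ≡ 93^(138-12) = 93^126 ≡ 44 (mod 139).
Giant steps γ_i = 17·44^i mod 139: γ_0=17, γ_1=53, γ_2=108, γ_3=26, γ_4=32, γ_5=18, γ_6=97, γ_7=98 (in table at j=11).
x = i·n + j = 7·12 + 11 = 95.
Check: 93^95 ≡ 17 (mod 139).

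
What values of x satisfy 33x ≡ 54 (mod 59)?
x ≡ 7 (mod 59)

gcd(33, 59) = 1, which divides 54, so solutions exist.
Find 33^(-1) mod 59 by the extended Euclidean algorithm:
59 = 1 × 33 + 26  ⟹  26 = (1)·59 + (-1)·33
33 = 1 × 26 + 7  ⟹  7 = (-1)·59 + (2)·33
26 = 3 × 7 + 5  ⟹  5 = (4)·59 + (-7)·33
7 = 1 × 5 + 2  ⟹  2 = (-5)·59 + (9)·33
5 = 2 × 2 + 1  ⟹  1 = (14)·59 + (-25)·33
So (-25)·33 ≡ 1 (mod 59), i.e. 33^(-1) ≡ -25 ≡ 34 (mod 59).
x ≡ 34 × 54 = 1836 ≡ 7 (mod 59).
Check: 33 × 7 = 231 ≡ 54 (mod 59).
Unique solution: x ≡ 7 (mod 59)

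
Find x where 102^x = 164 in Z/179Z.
53

Baby-step giant-step with step n = ⌈√179⌉ = 14.
Baby steps 102^j mod 179 (j:value) for j=0..13: 0:1, 1:102, 2:22, 3:96, 4:126, 5:143, 6:87, 7:103, 8:124, 9:118, 10:43, 11:90, 12:51, 13:11.
Giant-step multiplier: 102^(-14) ≡ 102^(178-14) = 102^164 ≡ 138 (mod 179).
Giant steps γ_i = 164·138^i mod 179: γ_0=164, γ_1=78, γ_2=24, γ_3=90 (in table at j=11).
x = i·n + j = 3·14 + 11 = 53.
Check: 102^53 ≡ 164 (mod 179).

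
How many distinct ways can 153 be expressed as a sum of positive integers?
54770336324

p(n) counts ways to write n as a sum of positive integers (order ignored).
Euler's pentagonal recurrence: p(k) = p(k-1) + p(k-2) - p(k-5) - p(k-7) + p(k-12) + p(k-15) - ... (offsets j(3j∓1)/2, signs ++--, p(0)=1, p(<0)=0).
DP table for k = 0..152: p(0)=1, p(1)=1, p(2)=2, p(3)=3, p(4)=5, p(5)=7, p(6)=11, p(7)=15, p(8)=22, p(9)=30, p(10)=42, p(11)=56, p(12)=77, p(13)=101, p(14)=135, p(15)=176, p(16)=231, p(17)=297, p(18)=385, p(19)=490, p(20)=627, p(21)=792, p(22)=1002, p(23)=1255, p(24)=1575, p(25)=1958, p(26)=2436, p(27)=3010, p(28)=3718, p(29)=4565, p(30)=5604, p(31)=6842, p(32)=8349, p(33)=10143, p(34)=12310, p(35)=14883, p(36)=17977, p(37)=21637, p(38)=26015, p(39)=31185, p(40)=37338, p(41)=44583, p(42)=53174, p(43)=63261, p(44)=75175, p(45)=89134, p(46)=105558, p(47)=124754, p(48)=147273, p(49)=173525, p(50)=204226, p(51)=239943, p(52)=281589, p(53)=329931, p(54)=386155, p(55)=451276, p(56)=526823, p(57)=614154, p(58)=715220, p(59)=831820, p(60)=966467, p(61)=1121505, p(62)=1300156, p(63)=1505499, p(64)=1741630, p(65)=2012558, p(66)=2323520, p(67)=2679689, p(68)=3087735, p(69)=3554345, p(70)=4087968, p(71)=4697205, p(72)=5392783, p(73)=6185689, p(74)=7089500, p(75)=8118264, p(76)=9289091, p(77)=10619863, p(78)=12132164, p(79)=13848650, p(80)=15796476, p(81)=18004327, p(82)=20506255, p(83)=23338469, p(84)=26543660, p(85)=30167357, p(86)=34262962, p(87)=38887673, p(88)=44108109, p(89)=49995925, p(90)=56634173, p(91)=64112359, p(92)=72533807, p(93)=82010177, p(94)=92669720, p(95)=104651419, p(96)=118114304, p(97)=133230930, p(98)=150198136, p(99)=169229875, p(100)=190569292, p(101)=214481126, p(102)=241265379, p(103)=271248950, p(104)=304801365, p(105)=342325709, p(106)=384276336, p(107)=431149389, p(108)=483502844, p(109)=541946240, p(110)=607163746, p(111)=679903203, p(112)=761002156, p(113)=851376628, p(114)=952050665, p(115)=1064144451, p(116)=1188908248, p(117)=1327710076, p(118)=1482074143, p(119)=1653668665, p(120)=1844349560, p(121)=2056148051, p(122)=2291320912, p(123)=2552338241, p(124)=2841940500, p(125)=3163127352, p(126)=3519222692, p(127)=3913864295, p(128)=4351078600, p(129)=4835271870, p(130)=5371315400, p(131)=5964539504, p(132)=6620830889, p(133)=7346629512, p(134)=8149040695, p(135)=9035836076, p(136)=10015581680, p(137)=11097645016, p(138)=12292341831, p(139)=13610949895, p(140)=15065878135, p(141)=16670689208, p(142)=18440293320, p(143)=20390982757, p(144)=22540654445, p(145)=24908858009, p(146)=27517052599, p(147)=30388671978, p(148)=33549419497, p(149)=37027355200, p(150)=40853235313, p(151)=45060624582, p(152)=49686288421.
Final step: p(153) = p(152) + p(151) - p(148) - p(146) + p(141) + p(138) - p(131) - p(127) + p(118) + p(113) - p(102) - p(96) + p(83) + p(76) - p(61) - p(53) + p(36) + p(27) - p(8)
= 49686288421 + 45060624582 - 33549419497 - 27517052599 + 16670689208 + 12292341831 - 5964539504 - 3913864295 + 1482074143 + 851376628 - 241265379 - 118114304 + 23338469 + 9289091 - 1121505 - 329931 + 17977 + 3010 - 22
= 54770336324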